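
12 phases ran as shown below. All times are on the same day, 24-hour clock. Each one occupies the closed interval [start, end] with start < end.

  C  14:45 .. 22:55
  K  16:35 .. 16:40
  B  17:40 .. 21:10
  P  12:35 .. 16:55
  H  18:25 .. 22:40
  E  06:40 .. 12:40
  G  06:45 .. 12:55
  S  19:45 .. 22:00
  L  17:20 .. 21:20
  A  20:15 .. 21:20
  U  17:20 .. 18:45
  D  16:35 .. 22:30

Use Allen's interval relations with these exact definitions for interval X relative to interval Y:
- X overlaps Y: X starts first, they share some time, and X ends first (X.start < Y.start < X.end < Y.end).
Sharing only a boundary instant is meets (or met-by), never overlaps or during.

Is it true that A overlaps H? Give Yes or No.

A = [20:15, 21:20], H = [18:25, 22:40].
Actual relation of A to H: during.
Asked whether 'overlaps' holds → No.

No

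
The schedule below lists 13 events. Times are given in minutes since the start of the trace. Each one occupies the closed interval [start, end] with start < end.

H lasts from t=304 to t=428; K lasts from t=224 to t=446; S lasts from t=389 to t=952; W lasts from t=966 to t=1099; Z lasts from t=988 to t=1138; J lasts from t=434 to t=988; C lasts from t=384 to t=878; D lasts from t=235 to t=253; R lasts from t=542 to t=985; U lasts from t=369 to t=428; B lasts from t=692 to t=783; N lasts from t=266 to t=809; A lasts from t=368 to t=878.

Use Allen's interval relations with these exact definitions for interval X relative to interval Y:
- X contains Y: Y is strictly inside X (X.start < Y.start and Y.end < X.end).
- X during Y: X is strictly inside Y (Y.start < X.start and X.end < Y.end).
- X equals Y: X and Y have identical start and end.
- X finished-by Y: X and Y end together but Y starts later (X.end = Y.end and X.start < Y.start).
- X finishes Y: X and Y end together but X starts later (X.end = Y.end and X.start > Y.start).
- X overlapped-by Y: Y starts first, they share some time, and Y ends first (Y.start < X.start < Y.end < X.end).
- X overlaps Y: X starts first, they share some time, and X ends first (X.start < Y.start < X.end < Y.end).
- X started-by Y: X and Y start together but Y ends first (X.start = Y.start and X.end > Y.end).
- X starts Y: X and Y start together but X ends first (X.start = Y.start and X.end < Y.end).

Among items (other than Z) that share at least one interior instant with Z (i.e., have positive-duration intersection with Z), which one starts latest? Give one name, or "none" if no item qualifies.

Target Z = [t=988, t=1138].
A [t=368, t=878] → before → excluded.
B [t=692, t=783] → before → excluded.
C [t=384, t=878] → before → excluded.
D [t=235, t=253] → before → excluded.
H [t=304, t=428] → before → excluded.
J [t=434, t=988] → meets → excluded.
K [t=224, t=446] → before → excluded.
N [t=266, t=809] → before → excluded.
R [t=542, t=985] → before → excluded.
S [t=389, t=952] → before → excluded.
U [t=369, t=428] → before → excluded.
W [t=966, t=1099] → overlaps → candidate.
Among candidates, latest start is t=966 → W.

W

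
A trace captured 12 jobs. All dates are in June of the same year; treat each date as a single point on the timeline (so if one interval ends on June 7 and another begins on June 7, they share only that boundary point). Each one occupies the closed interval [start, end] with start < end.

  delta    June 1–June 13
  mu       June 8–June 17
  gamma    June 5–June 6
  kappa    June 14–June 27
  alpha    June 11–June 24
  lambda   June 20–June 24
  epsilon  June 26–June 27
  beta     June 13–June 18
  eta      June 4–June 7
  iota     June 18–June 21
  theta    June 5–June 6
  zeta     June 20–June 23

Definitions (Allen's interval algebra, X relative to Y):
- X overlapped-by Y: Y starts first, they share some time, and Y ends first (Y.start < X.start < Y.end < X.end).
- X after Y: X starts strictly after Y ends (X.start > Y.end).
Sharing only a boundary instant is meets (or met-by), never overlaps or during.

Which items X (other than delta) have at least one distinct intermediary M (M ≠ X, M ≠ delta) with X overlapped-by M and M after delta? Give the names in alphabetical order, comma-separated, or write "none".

Target delta = [June 1, June 13].
Intermediaries M with M after delta: epsilon, iota, kappa, lambda, zeta.
Via epsilon — items with X overlapped-by epsilon: none.
Via iota — items with X overlapped-by iota: lambda, zeta.
Via kappa — items with X overlapped-by kappa: none.
Via lambda — items with X overlapped-by lambda: none.
Via zeta — items with X overlapped-by zeta: none.
Union: lambda, zeta.

lambda, zeta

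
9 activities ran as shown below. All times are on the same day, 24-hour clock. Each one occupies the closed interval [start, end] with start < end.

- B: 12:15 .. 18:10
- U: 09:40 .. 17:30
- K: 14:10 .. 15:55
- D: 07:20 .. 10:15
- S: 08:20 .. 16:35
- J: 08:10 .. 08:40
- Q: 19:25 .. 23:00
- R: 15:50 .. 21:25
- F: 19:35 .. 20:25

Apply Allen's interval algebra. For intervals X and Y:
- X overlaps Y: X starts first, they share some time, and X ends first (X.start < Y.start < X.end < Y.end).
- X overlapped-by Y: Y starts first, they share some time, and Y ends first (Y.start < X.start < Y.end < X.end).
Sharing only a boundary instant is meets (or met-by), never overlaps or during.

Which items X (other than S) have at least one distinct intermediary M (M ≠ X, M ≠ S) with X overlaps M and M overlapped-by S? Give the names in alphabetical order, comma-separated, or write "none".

B, D, K, U

Target S = [08:20, 16:35].
Intermediaries M with M overlapped-by S: B, R, U.
Via B — items with X overlaps B: U.
Via R — items with X overlaps R: B, K, U.
Via U — items with X overlaps U: D.
Union: B, D, K, U.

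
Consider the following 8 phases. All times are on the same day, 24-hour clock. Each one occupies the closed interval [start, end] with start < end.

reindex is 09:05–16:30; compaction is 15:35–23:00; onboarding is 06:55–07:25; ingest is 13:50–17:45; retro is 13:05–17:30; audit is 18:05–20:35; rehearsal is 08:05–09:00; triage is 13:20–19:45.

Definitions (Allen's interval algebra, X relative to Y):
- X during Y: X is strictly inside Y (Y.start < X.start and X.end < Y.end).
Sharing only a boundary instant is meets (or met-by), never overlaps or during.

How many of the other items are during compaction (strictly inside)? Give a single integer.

Target compaction = [15:35, 23:00].
audit [18:05, 20:35] → during → counts.
ingest [13:50, 17:45] → overlaps → no.
onboarding [06:55, 07:25] → before → no.
rehearsal [08:05, 09:00] → before → no.
reindex [09:05, 16:30] → overlaps → no.
retro [13:05, 17:30] → overlaps → no.
triage [13:20, 19:45] → overlaps → no.
Total: 1.

1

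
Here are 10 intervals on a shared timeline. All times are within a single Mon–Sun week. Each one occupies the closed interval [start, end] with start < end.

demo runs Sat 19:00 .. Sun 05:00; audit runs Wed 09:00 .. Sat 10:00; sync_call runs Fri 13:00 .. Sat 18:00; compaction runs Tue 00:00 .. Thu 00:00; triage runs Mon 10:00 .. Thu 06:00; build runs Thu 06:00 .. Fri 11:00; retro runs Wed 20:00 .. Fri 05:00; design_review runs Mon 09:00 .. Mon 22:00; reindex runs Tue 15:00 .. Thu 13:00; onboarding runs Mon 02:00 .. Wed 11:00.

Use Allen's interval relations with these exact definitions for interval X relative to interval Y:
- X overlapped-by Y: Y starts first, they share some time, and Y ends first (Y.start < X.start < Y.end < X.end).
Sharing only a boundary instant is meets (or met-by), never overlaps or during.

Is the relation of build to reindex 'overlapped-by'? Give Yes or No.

build = [Thu 06:00, Fri 11:00], reindex = [Tue 15:00, Thu 13:00].
Actual relation of build to reindex: overlapped-by.
Asked whether 'overlapped-by' holds → Yes.

Yes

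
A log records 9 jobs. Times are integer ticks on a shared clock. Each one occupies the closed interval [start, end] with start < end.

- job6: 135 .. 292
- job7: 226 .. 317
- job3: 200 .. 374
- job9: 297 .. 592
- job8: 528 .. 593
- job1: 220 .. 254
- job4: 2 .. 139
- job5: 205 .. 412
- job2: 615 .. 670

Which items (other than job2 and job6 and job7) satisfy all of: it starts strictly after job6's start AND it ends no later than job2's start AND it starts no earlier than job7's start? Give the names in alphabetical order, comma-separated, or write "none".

job8, job9

Conditions: its start is strictly after job6's start (X.start > 135) AND its end is no later than job2's start (X.end <= 615) AND its start is no earlier than job7's start (X.start >= 226).
job1: start 220 > 135? ✓; end 254 <= 615? ✓; start 220 >= 226? ✗ → no.
job3: start 200 > 135? ✓; end 374 <= 615? ✓; start 200 >= 226? ✗ → no.
job4: start 2 > 135? ✗; end 139 <= 615? ✓; start 2 >= 226? ✗ → no.
job5: start 205 > 135? ✓; end 412 <= 615? ✓; start 205 >= 226? ✗ → no.
job8: start 528 > 135? ✓; end 593 <= 615? ✓; start 528 >= 226? ✓ → yes.
job9: start 297 > 135? ✓; end 592 <= 615? ✓; start 297 >= 226? ✓ → yes.
Result: job8, job9.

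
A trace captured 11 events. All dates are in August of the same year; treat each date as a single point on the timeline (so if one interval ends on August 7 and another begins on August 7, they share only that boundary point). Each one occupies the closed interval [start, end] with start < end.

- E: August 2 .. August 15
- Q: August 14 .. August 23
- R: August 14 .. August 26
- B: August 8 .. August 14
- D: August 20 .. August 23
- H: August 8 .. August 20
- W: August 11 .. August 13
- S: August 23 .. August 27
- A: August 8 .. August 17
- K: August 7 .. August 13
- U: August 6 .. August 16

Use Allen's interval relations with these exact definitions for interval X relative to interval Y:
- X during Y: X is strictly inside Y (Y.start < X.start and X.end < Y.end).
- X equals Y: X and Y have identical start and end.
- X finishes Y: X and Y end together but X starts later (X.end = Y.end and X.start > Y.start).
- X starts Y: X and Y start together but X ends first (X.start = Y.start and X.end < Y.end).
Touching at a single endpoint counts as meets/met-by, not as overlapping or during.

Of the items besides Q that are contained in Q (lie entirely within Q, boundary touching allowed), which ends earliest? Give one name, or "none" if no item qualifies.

D

Target Q = [August 14, August 23].
A [August 8, August 17] → overlaps → excluded.
B [August 8, August 14] → meets → excluded.
D [August 20, August 23] → finishes → candidate.
E [August 2, August 15] → overlaps → excluded.
H [August 8, August 20] → overlaps → excluded.
K [August 7, August 13] → before → excluded.
R [August 14, August 26] → started-by → excluded.
S [August 23, August 27] → met-by → excluded.
U [August 6, August 16] → overlaps → excluded.
W [August 11, August 13] → before → excluded.
Among candidates, earliest end is August 23 → D.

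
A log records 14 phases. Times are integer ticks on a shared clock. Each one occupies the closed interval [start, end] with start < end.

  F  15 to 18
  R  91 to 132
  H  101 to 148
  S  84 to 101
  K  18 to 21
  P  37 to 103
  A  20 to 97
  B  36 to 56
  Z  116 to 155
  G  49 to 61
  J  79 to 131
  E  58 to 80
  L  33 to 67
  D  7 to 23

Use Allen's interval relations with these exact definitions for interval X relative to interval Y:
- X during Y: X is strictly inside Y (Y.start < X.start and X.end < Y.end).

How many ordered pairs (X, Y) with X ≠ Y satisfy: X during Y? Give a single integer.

12

Checking all 182 ordered pairs for relation 'during'; matching pairs in alphabetical order:
(B, A): B during A ✓
(B, L): B during L ✓
(E, A): E during A ✓
(E, P): E during P ✓
(F, D): F during D ✓
(G, A): G during A ✓
(G, L): G during L ✓
(G, P): G during P ✓
(K, D): K during D ✓
(L, A): L during A ✓
(S, J): S during J ✓
(S, P): S during P ✓
Count: 12.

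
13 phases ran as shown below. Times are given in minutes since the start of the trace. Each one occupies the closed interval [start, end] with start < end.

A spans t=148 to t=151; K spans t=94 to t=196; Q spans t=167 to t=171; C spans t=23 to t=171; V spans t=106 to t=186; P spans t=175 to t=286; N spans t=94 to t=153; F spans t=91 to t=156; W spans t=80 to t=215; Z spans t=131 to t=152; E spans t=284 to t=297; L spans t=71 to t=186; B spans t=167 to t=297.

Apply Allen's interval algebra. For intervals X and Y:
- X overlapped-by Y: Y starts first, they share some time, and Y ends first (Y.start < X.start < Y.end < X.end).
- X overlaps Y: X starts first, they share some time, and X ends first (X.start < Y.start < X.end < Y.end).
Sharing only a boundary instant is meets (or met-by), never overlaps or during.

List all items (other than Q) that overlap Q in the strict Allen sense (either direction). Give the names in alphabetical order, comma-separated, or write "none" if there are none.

none

Target Q = [t=167, t=171].
A [t=148, t=151] → before → no.
B [t=167, t=297] → started-by → no.
C [t=23, t=171] → finished-by → no.
E [t=284, t=297] → after → no.
F [t=91, t=156] → before → no.
K [t=94, t=196] → contains → no.
L [t=71, t=186] → contains → no.
N [t=94, t=153] → before → no.
P [t=175, t=286] → after → no.
V [t=106, t=186] → contains → no.
W [t=80, t=215] → contains → no.
Z [t=131, t=152] → before → no.
Result: none.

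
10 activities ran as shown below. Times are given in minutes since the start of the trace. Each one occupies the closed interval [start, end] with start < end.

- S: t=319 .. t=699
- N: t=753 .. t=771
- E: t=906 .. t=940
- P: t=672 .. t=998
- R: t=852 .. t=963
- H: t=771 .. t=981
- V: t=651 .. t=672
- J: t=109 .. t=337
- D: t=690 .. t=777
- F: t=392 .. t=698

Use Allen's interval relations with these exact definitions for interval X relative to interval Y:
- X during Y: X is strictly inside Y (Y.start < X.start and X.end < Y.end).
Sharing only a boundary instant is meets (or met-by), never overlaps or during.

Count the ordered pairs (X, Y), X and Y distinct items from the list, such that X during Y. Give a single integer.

Checking all 90 ordered pairs for relation 'during'; matching pairs in alphabetical order:
(D, P): D during P ✓
(E, H): E during H ✓
(E, P): E during P ✓
(E, R): E during R ✓
(F, S): F during S ✓
(H, P): H during P ✓
(N, D): N during D ✓
(N, P): N during P ✓
(R, H): R during H ✓
(R, P): R during P ✓
(V, F): V during F ✓
(V, S): V during S ✓
Count: 12.

12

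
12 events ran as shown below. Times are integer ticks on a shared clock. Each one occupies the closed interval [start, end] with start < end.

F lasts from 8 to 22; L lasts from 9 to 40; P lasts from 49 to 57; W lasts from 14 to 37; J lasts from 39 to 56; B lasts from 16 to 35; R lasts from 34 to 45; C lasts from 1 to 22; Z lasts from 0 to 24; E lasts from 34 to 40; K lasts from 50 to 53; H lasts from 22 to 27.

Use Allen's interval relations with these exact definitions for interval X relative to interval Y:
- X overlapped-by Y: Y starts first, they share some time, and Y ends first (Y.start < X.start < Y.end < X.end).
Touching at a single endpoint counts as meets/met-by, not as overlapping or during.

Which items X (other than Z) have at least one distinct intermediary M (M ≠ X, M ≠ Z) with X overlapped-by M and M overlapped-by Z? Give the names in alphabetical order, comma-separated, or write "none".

E, J, R

Target Z = [0, 24].
Intermediaries M with M overlapped-by Z: B, H, L, W.
Via B — items with X overlapped-by B: E, R.
Via H — items with X overlapped-by H: none.
Via L — items with X overlapped-by L: J, R.
Via W — items with X overlapped-by W: E, R.
Union: E, J, R.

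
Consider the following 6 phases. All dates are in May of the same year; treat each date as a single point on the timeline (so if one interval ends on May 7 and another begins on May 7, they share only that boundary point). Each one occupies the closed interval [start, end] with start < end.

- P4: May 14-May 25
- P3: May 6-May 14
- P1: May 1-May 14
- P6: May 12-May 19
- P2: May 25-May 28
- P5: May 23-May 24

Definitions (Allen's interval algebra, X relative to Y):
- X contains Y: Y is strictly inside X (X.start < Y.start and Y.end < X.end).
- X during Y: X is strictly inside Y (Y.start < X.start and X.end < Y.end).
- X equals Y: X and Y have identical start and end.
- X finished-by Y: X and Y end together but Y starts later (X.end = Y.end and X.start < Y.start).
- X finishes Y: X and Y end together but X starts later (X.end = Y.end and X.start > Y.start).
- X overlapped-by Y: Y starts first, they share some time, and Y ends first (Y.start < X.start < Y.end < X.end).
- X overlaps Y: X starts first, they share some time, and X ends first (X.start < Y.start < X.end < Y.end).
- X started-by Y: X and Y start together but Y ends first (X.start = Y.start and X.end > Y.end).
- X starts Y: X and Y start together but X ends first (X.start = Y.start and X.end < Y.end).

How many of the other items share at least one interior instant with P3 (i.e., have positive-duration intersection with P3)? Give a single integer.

Target P3 = [May 6, May 14].
P1 [May 1, May 14] → finished-by → counts.
P2 [May 25, May 28] → after → no.
P4 [May 14, May 25] → met-by → no.
P5 [May 23, May 24] → after → no.
P6 [May 12, May 19] → overlapped-by → counts.
Total: 2.

2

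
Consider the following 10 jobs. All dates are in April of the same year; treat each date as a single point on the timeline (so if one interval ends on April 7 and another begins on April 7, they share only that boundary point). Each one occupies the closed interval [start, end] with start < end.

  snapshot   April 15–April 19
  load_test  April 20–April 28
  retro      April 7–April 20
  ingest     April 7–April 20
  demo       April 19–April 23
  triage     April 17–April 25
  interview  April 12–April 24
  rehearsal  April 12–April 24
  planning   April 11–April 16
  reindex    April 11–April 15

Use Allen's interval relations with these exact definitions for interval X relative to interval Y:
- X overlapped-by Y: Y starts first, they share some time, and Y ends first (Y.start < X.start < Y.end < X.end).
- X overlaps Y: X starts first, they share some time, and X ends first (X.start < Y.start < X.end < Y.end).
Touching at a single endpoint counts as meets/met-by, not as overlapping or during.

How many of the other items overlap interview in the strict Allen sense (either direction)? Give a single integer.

Target interview = [April 12, April 24].
demo [April 19, April 23] → during → no.
ingest [April 7, April 20] → overlaps → counts.
load_test [April 20, April 28] → overlapped-by → counts.
planning [April 11, April 16] → overlaps → counts.
rehearsal [April 12, April 24] → equals → no.
reindex [April 11, April 15] → overlaps → counts.
retro [April 7, April 20] → overlaps → counts.
snapshot [April 15, April 19] → during → no.
triage [April 17, April 25] → overlapped-by → counts.
Total: 6.

6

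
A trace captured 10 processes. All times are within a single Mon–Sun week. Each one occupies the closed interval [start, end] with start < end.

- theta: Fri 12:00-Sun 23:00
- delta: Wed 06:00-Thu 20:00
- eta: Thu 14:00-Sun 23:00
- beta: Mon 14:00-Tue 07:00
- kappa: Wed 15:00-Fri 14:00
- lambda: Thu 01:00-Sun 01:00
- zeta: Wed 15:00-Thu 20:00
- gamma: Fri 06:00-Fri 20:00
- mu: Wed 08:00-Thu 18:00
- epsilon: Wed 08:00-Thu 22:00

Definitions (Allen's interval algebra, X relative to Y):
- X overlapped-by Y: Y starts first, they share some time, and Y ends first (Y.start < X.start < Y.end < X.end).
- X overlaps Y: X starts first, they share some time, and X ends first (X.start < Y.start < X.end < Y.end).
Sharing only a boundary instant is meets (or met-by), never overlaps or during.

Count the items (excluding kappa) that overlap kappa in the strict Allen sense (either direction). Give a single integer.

7

Target kappa = [Wed 15:00, Fri 14:00].
beta [Mon 14:00, Tue 07:00] → before → no.
delta [Wed 06:00, Thu 20:00] → overlaps → counts.
epsilon [Wed 08:00, Thu 22:00] → overlaps → counts.
eta [Thu 14:00, Sun 23:00] → overlapped-by → counts.
gamma [Fri 06:00, Fri 20:00] → overlapped-by → counts.
lambda [Thu 01:00, Sun 01:00] → overlapped-by → counts.
mu [Wed 08:00, Thu 18:00] → overlaps → counts.
theta [Fri 12:00, Sun 23:00] → overlapped-by → counts.
zeta [Wed 15:00, Thu 20:00] → starts → no.
Total: 7.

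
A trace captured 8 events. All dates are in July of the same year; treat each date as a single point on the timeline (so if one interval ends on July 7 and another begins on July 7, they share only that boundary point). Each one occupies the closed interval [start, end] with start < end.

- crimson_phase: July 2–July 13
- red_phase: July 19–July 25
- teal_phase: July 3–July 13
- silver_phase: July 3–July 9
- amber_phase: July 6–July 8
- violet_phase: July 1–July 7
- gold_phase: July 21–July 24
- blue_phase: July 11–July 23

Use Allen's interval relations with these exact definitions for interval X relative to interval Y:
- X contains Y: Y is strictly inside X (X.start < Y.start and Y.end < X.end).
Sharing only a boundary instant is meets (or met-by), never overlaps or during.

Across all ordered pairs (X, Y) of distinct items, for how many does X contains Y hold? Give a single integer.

5

Checking all 56 ordered pairs for relation 'contains'; matching pairs in alphabetical order:
(crimson_phase, amber_phase): crimson_phase contains amber_phase ✓
(crimson_phase, silver_phase): crimson_phase contains silver_phase ✓
(red_phase, gold_phase): red_phase contains gold_phase ✓
(silver_phase, amber_phase): silver_phase contains amber_phase ✓
(teal_phase, amber_phase): teal_phase contains amber_phase ✓
Count: 5.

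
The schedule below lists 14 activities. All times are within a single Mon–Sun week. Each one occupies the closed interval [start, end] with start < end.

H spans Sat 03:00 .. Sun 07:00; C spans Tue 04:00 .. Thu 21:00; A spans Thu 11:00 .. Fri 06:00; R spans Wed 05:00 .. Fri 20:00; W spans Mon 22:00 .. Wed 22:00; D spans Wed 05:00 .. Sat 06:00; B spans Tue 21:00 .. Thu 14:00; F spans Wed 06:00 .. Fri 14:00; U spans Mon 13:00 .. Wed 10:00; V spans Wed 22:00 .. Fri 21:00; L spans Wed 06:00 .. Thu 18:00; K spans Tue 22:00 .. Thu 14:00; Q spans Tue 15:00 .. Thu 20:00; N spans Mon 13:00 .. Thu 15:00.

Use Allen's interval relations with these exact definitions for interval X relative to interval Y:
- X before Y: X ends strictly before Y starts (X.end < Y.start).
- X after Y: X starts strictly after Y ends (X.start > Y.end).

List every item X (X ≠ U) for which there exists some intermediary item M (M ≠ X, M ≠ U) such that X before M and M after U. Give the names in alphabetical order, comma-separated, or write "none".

A, B, C, F, K, L, N, Q, R, V, W

Target U = [Mon 13:00, Wed 10:00].
Intermediaries M with M after U: A, H, V.
Via A — items with X before A: W.
Via H — items with X before H: A, B, C, F, K, L, N, Q, R, V, W.
Via V — items with X before V: none.
Union: A, B, C, F, K, L, N, Q, R, V, W.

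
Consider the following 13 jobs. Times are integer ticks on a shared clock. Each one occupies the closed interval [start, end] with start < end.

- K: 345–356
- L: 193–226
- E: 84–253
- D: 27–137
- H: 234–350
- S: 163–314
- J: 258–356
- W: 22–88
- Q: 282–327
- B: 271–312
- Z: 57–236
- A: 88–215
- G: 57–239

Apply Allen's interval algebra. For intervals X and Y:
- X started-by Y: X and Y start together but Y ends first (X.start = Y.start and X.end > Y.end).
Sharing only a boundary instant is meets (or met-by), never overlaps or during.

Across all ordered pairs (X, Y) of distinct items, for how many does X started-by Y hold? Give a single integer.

1

Checking all 156 ordered pairs for relation 'started-by'; matching pairs in alphabetical order:
(G, Z): G started-by Z ✓
Count: 1.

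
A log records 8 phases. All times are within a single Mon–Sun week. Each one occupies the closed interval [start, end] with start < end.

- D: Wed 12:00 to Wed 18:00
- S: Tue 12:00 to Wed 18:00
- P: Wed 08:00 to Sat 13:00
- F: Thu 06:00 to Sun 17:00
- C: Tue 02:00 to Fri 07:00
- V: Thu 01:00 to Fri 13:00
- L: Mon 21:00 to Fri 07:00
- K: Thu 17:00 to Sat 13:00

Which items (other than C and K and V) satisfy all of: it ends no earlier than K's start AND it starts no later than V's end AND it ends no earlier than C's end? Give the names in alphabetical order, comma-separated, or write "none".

Conditions: its end is no earlier than K's start (X.end >= Thu 17:00) AND its start is no later than V's end (X.start <= Fri 13:00) AND its end is no earlier than C's end (X.end >= Fri 07:00).
D: end Wed 18:00 >= Thu 17:00? ✗; start Wed 12:00 <= Fri 13:00? ✓; end Wed 18:00 >= Fri 07:00? ✗ → no.
F: end Sun 17:00 >= Thu 17:00? ✓; start Thu 06:00 <= Fri 13:00? ✓; end Sun 17:00 >= Fri 07:00? ✓ → yes.
L: end Fri 07:00 >= Thu 17:00? ✓; start Mon 21:00 <= Fri 13:00? ✓; end Fri 07:00 >= Fri 07:00? ✓ → yes.
P: end Sat 13:00 >= Thu 17:00? ✓; start Wed 08:00 <= Fri 13:00? ✓; end Sat 13:00 >= Fri 07:00? ✓ → yes.
S: end Wed 18:00 >= Thu 17:00? ✗; start Tue 12:00 <= Fri 13:00? ✓; end Wed 18:00 >= Fri 07:00? ✗ → no.
Result: F, L, P.

F, L, P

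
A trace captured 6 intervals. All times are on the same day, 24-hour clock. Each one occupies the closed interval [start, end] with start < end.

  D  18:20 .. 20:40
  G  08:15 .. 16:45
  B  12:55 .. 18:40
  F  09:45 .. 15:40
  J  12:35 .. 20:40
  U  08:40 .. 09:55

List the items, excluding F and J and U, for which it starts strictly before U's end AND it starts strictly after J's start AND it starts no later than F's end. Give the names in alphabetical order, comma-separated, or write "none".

none

Conditions: its start is strictly before U's end (X.start < 09:55) AND its start is strictly after J's start (X.start > 12:35) AND its start is no later than F's end (X.start <= 15:40).
B: start 12:55 < 09:55? ✗; start 12:55 > 12:35? ✓; start 12:55 <= 15:40? ✓ → no.
D: start 18:20 < 09:55? ✗; start 18:20 > 12:35? ✓; start 18:20 <= 15:40? ✗ → no.
G: start 08:15 < 09:55? ✓; start 08:15 > 12:35? ✗; start 08:15 <= 15:40? ✓ → no.
Result: none.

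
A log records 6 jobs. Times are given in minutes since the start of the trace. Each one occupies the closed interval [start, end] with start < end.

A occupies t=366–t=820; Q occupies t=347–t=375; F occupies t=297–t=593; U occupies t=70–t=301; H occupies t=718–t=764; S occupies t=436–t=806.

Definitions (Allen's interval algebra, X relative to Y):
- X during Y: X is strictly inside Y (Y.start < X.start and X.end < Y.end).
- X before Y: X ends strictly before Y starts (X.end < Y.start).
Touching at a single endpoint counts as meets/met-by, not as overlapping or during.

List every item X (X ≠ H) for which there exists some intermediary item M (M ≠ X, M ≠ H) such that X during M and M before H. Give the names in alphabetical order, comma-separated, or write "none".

Target H = [t=718, t=764].
Intermediaries M with M before H: F, Q, U.
Via F — items with X during F: Q.
Via Q — items with X during Q: none.
Via U — items with X during U: none.
Union: Q.

Q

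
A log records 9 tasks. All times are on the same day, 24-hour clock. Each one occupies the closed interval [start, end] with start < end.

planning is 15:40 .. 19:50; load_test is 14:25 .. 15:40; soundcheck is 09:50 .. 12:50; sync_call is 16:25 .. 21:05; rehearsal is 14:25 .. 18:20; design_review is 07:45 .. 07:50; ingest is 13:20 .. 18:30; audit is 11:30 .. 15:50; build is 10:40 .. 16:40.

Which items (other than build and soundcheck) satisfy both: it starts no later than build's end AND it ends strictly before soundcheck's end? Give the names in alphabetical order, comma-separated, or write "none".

Conditions: its start is no later than build's end (X.start <= 16:40) AND its end is strictly before soundcheck's end (X.end < 12:50).
audit: start 11:30 <= 16:40? ✓; end 15:50 < 12:50? ✗ → no.
design_review: start 07:45 <= 16:40? ✓; end 07:50 < 12:50? ✓ → yes.
ingest: start 13:20 <= 16:40? ✓; end 18:30 < 12:50? ✗ → no.
load_test: start 14:25 <= 16:40? ✓; end 15:40 < 12:50? ✗ → no.
planning: start 15:40 <= 16:40? ✓; end 19:50 < 12:50? ✗ → no.
rehearsal: start 14:25 <= 16:40? ✓; end 18:20 < 12:50? ✗ → no.
sync_call: start 16:25 <= 16:40? ✓; end 21:05 < 12:50? ✗ → no.
Result: design_review.

design_review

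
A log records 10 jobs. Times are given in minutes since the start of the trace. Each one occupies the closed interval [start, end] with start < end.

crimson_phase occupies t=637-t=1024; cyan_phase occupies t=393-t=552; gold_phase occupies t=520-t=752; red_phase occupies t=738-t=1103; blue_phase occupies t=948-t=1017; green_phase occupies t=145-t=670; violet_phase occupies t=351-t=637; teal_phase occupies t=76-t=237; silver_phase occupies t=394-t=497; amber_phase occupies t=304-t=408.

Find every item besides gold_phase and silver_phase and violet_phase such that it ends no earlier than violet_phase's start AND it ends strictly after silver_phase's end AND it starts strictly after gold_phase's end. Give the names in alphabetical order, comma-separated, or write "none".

Conditions: its end is no earlier than violet_phase's start (X.end >= t=351) AND its end is strictly after silver_phase's end (X.end > t=497) AND its start is strictly after gold_phase's end (X.start > t=752).
amber_phase: end t=408 >= t=351? ✓; end t=408 > t=497? ✗; start t=304 > t=752? ✗ → no.
blue_phase: end t=1017 >= t=351? ✓; end t=1017 > t=497? ✓; start t=948 > t=752? ✓ → yes.
crimson_phase: end t=1024 >= t=351? ✓; end t=1024 > t=497? ✓; start t=637 > t=752? ✗ → no.
cyan_phase: end t=552 >= t=351? ✓; end t=552 > t=497? ✓; start t=393 > t=752? ✗ → no.
green_phase: end t=670 >= t=351? ✓; end t=670 > t=497? ✓; start t=145 > t=752? ✗ → no.
red_phase: end t=1103 >= t=351? ✓; end t=1103 > t=497? ✓; start t=738 > t=752? ✗ → no.
teal_phase: end t=237 >= t=351? ✗; end t=237 > t=497? ✗; start t=76 > t=752? ✗ → no.
Result: blue_phase.

blue_phase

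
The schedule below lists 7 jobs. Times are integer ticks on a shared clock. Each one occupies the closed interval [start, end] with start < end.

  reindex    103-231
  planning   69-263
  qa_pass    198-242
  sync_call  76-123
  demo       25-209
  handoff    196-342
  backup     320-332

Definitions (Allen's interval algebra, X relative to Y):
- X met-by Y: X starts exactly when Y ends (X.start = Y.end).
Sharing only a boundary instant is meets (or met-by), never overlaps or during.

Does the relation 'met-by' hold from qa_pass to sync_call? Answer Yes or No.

qa_pass = [198, 242], sync_call = [76, 123].
Actual relation of qa_pass to sync_call: after.
Asked whether 'met-by' holds → No.

No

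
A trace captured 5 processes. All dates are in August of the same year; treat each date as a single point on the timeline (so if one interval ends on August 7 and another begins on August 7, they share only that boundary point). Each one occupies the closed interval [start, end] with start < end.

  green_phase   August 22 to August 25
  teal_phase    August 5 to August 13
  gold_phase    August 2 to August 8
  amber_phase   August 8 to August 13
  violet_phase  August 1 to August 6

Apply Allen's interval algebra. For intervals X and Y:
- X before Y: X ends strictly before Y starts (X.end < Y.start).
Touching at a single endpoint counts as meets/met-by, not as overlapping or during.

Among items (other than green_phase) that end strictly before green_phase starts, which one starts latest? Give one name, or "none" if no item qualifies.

amber_phase

Target green_phase = [August 22, August 25].
amber_phase [August 8, August 13] → before → candidate.
gold_phase [August 2, August 8] → before → candidate.
teal_phase [August 5, August 13] → before → candidate.
violet_phase [August 1, August 6] → before → candidate.
Among candidates, latest start is August 8 → amber_phase.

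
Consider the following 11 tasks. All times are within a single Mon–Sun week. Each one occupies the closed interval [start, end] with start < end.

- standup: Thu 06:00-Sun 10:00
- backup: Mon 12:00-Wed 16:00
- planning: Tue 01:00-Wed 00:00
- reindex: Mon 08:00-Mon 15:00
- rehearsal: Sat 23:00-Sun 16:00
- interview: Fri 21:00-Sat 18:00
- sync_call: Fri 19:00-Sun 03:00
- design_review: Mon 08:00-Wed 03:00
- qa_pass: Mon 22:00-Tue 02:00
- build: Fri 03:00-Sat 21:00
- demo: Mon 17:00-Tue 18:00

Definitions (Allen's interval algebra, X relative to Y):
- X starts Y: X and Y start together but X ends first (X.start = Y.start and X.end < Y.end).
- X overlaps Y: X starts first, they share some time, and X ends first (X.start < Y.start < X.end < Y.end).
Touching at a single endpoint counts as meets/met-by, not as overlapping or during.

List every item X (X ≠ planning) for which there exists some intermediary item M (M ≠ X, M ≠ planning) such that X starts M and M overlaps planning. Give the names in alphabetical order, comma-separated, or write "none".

Target planning = [Tue 01:00, Wed 00:00].
Intermediaries M with M overlaps planning: demo, qa_pass.
Via demo — items with X starts demo: none.
Via qa_pass — items with X starts qa_pass: none.
Union: none.

none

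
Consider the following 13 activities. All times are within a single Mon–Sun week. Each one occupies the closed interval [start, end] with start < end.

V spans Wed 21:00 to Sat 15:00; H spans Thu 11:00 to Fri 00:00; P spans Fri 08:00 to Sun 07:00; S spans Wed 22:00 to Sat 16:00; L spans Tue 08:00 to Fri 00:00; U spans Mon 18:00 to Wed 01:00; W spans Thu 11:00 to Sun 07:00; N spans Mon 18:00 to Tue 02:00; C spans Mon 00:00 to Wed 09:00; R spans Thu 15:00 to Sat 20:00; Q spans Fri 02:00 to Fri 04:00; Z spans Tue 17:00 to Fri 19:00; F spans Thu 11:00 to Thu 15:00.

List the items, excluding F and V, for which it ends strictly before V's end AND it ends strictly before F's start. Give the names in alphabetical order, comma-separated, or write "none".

C, N, U

Conditions: its end is strictly before V's end (X.end < Sat 15:00) AND its end is strictly before F's start (X.end < Thu 11:00).
C: end Wed 09:00 < Sat 15:00? ✓; end Wed 09:00 < Thu 11:00? ✓ → yes.
H: end Fri 00:00 < Sat 15:00? ✓; end Fri 00:00 < Thu 11:00? ✗ → no.
L: end Fri 00:00 < Sat 15:00? ✓; end Fri 00:00 < Thu 11:00? ✗ → no.
N: end Tue 02:00 < Sat 15:00? ✓; end Tue 02:00 < Thu 11:00? ✓ → yes.
P: end Sun 07:00 < Sat 15:00? ✗; end Sun 07:00 < Thu 11:00? ✗ → no.
Q: end Fri 04:00 < Sat 15:00? ✓; end Fri 04:00 < Thu 11:00? ✗ → no.
R: end Sat 20:00 < Sat 15:00? ✗; end Sat 20:00 < Thu 11:00? ✗ → no.
S: end Sat 16:00 < Sat 15:00? ✗; end Sat 16:00 < Thu 11:00? ✗ → no.
U: end Wed 01:00 < Sat 15:00? ✓; end Wed 01:00 < Thu 11:00? ✓ → yes.
W: end Sun 07:00 < Sat 15:00? ✗; end Sun 07:00 < Thu 11:00? ✗ → no.
Z: end Fri 19:00 < Sat 15:00? ✓; end Fri 19:00 < Thu 11:00? ✗ → no.
Result: C, N, U.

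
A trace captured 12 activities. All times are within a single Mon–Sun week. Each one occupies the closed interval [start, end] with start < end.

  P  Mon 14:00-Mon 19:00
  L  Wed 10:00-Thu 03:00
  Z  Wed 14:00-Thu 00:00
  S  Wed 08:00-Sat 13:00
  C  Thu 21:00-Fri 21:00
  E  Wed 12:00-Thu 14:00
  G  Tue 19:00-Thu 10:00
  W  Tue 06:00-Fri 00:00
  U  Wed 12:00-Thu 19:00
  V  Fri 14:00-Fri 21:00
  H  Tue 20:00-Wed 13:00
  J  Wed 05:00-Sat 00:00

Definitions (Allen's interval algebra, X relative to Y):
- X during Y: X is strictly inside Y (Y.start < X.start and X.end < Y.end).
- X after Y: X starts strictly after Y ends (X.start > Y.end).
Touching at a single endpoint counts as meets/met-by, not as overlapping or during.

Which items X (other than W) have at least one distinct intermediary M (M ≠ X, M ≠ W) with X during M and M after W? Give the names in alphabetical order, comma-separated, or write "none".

Target W = [Tue 06:00, Fri 00:00].
Intermediaries M with M after W: V.
Via V — items with X during V: none.
Union: none.

none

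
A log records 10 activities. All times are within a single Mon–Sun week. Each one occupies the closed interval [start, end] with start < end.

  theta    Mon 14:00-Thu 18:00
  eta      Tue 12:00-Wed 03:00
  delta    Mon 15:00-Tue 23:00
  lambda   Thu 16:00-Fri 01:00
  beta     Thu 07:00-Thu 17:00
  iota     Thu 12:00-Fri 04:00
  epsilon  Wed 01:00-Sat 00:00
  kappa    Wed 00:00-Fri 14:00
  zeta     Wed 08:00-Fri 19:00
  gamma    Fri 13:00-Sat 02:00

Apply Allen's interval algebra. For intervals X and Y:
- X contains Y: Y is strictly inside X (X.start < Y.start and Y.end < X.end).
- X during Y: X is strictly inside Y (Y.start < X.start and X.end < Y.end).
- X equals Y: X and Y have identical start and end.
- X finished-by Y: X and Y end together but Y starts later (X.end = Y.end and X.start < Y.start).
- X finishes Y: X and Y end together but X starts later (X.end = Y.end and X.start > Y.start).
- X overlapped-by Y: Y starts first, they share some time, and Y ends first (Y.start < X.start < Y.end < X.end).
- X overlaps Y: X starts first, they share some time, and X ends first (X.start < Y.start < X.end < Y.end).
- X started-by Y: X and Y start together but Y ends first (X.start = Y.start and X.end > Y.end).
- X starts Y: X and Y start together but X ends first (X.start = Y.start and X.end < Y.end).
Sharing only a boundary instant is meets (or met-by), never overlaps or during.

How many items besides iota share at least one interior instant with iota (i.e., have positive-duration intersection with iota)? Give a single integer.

Target iota = [Thu 12:00, Fri 04:00].
beta [Thu 07:00, Thu 17:00] → overlaps → counts.
delta [Mon 15:00, Tue 23:00] → before → no.
epsilon [Wed 01:00, Sat 00:00] → contains → counts.
eta [Tue 12:00, Wed 03:00] → before → no.
gamma [Fri 13:00, Sat 02:00] → after → no.
kappa [Wed 00:00, Fri 14:00] → contains → counts.
lambda [Thu 16:00, Fri 01:00] → during → counts.
theta [Mon 14:00, Thu 18:00] → overlaps → counts.
zeta [Wed 08:00, Fri 19:00] → contains → counts.
Total: 6.

6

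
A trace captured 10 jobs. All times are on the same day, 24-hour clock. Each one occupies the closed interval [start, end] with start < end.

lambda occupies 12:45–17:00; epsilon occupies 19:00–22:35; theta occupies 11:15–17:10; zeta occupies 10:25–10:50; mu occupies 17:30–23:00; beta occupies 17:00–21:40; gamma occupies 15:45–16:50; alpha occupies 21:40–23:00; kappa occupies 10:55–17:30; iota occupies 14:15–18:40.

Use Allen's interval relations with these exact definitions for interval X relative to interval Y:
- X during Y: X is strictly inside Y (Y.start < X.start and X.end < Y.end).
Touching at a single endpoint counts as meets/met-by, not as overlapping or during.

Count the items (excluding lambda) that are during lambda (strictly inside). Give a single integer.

1

Target lambda = [12:45, 17:00].
alpha [21:40, 23:00] → after → no.
beta [17:00, 21:40] → met-by → no.
epsilon [19:00, 22:35] → after → no.
gamma [15:45, 16:50] → during → counts.
iota [14:15, 18:40] → overlapped-by → no.
kappa [10:55, 17:30] → contains → no.
mu [17:30, 23:00] → after → no.
theta [11:15, 17:10] → contains → no.
zeta [10:25, 10:50] → before → no.
Total: 1.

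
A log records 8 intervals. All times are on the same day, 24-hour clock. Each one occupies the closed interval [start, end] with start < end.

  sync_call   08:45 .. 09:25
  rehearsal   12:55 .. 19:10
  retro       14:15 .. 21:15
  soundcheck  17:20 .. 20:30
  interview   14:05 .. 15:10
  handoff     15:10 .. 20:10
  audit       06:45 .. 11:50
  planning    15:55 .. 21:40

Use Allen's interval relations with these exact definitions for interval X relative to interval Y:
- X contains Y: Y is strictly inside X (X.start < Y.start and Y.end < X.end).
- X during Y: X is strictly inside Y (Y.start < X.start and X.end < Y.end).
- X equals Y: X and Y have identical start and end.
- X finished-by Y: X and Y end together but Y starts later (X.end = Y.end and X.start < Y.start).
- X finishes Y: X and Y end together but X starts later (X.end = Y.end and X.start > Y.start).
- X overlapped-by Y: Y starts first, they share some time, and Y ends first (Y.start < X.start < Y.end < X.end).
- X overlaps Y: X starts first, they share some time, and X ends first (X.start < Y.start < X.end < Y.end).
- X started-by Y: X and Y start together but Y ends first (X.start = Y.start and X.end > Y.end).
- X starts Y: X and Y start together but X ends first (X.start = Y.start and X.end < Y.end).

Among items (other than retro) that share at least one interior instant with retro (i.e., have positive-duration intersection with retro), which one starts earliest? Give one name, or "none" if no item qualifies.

rehearsal

Target retro = [14:15, 21:15].
audit [06:45, 11:50] → before → excluded.
handoff [15:10, 20:10] → during → candidate.
interview [14:05, 15:10] → overlaps → candidate.
planning [15:55, 21:40] → overlapped-by → candidate.
rehearsal [12:55, 19:10] → overlaps → candidate.
soundcheck [17:20, 20:30] → during → candidate.
sync_call [08:45, 09:25] → before → excluded.
Among candidates, earliest start is 12:55 → rehearsal.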